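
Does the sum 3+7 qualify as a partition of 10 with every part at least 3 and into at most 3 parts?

Yes

The parts sum to 10, and the condition 'every summand is at least 3' holds; the condition 'there are at most 3 summands' holds.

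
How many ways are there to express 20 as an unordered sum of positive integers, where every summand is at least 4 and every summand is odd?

4

Listing the qualifying partitions of 20:
15 + 5
13 + 7
11 + 9
5 + 5 + 5 + 5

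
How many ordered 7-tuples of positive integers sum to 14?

1716

Place 6 bars in the 13 internal gaps of a row of 14 dots: C(13,6) = 1716.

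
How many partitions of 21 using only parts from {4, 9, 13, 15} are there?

2

They are:
4 + 4 + 13
4 + 4 + 4 + 9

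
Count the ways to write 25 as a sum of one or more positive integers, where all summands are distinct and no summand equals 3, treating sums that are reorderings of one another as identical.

87

Enumerating by decreasing first part gives 87 partitions in all.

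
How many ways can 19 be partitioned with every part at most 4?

94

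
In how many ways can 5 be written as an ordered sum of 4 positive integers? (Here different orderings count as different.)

4

By stars and bars with positive parts, the count is C(4,3) = 4.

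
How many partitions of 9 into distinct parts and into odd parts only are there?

2

The partitions of 9 that satisfy the conditions:
9
5 + 3 + 1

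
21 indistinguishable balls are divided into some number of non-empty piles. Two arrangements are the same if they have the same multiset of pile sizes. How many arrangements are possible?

792

Enumerating by decreasing first part gives 792 partitions in all.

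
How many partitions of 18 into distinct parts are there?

46

There are too many to list fully; the first 12 (by largest part) are:
18
17, 1
16, 2
15, 3
15, 2, 1
14, 4
14, 3, 1
13, 5
13, 4, 1
13, 3, 2
12, 6
12, 5, 1
…and 34 more, for 46 total.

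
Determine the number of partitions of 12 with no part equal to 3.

There are too many to list fully; the first 12 (by largest part) are:
12
11+1
10+2
10+1+1
9+2+1
9+1+1+1
8+4
8+2+2
8+2+1+1
8+1+1+1+1
7+5
7+4+1
…and 35 more, for 47 total.

47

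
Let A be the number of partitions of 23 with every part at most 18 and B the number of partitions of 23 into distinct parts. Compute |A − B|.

1139

Partitions of 23 with every part at most 18: 1243.
Partitions of 23 into distinct parts: 104.
|1243 − 104| = 1139.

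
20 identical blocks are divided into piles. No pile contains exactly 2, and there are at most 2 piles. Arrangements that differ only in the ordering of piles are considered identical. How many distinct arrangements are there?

10

Listing the qualifying partitions of 20:
20
19 + 1
17 + 3
16 + 4
15 + 5
14 + 6
13 + 7
12 + 8
11 + 9
10 + 10
That's 10 in total.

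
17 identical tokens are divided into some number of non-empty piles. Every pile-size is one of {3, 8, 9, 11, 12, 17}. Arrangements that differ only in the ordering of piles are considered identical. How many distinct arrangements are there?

The partitions of 17 that satisfy the conditions:
17
11 + 3 + 3
9 + 8
8 + 3 + 3 + 3

4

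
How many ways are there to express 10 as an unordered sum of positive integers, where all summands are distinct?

Enumerating:
10
9,1
8,2
7,3
7,2,1
6,4
6,3,1
5,4,1
5,3,2
4,3,2,1

10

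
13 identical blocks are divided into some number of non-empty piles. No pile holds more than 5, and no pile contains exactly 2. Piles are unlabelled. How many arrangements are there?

The partitions of 13 that satisfy the conditions:
5, 5, 3
5, 5, 1, 1, 1
5, 4, 4
5, 4, 3, 1
5, 4, 1, 1, 1, 1
5, 3, 3, 1, 1
5, 3, 1, 1, 1, 1, 1
5, 1, 1, 1, 1, 1, 1, 1, 1
4, 4, 4, 1
4, 4, 3, 1, 1
4, 4, 1, 1, 1, 1, 1
4, 3, 3, 3
4, 3, 3, 1, 1, 1
4, 3, 1, 1, 1, 1, 1, 1
4, 1, 1, 1, 1, 1, 1, 1, 1, 1
3, 3, 3, 3, 1
3, 3, 3, 1, 1, 1, 1
3, 3, 1, 1, 1, 1, 1, 1, 1
3, 1, 1, 1, 1, 1, 1, 1, 1, 1, 1
1, 1, 1, 1, 1, 1, 1, 1, 1, 1, 1, 1, 1

20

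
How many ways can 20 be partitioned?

627

There are 627 such partitions.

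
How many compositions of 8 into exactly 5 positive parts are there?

35

Equivalently, choose which 4 of the 7 gaps become plus signs: C(7,4) = 35.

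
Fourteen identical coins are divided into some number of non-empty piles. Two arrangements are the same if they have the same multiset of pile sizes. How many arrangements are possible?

135

Direct enumeration gives 135 partitions.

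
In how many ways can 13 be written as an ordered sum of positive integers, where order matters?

There are 12 gaps and each independently is a cut or not, giving 2^12 = 4096.

4096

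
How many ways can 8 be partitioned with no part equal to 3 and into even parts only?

They are:
8
6, 2
4, 4
4, 2, 2
2, 2, 2, 2
That's 5 in total.

5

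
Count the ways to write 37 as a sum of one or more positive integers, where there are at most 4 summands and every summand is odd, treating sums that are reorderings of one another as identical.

34

There are too many to list fully; the first 12 (by largest part) are:
37
35,1,1
33,3,1
31,5,1
31,3,3
29,7,1
29,5,3
27,9,1
27,7,3
27,5,5
25,11,1
25,9,3
…and 22 more, for 34 total.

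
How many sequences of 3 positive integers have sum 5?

Equivalently, choose which 2 of the 4 gaps become plus signs: C(4,2) = 6.

6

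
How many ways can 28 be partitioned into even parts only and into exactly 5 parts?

23

The partitions of 28 that satisfy the conditions:
2+2+2+2+20
2+2+2+4+18
2+2+2+6+16
2+2+4+4+16
2+2+2+8+14
2+2+4+6+14
2+4+4+4+14
2+2+2+10+12
2+2+4+8+12
2+2+6+6+12
2+4+4+6+12
4+4+4+4+12
2+2+4+10+10
2+2+6+8+10
2+4+4+8+10
2+4+6+6+10
4+4+4+6+10
2+2+8+8+8
2+4+6+8+8
4+4+4+8+8
2+6+6+6+8
4+4+6+6+8
4+6+6+6+6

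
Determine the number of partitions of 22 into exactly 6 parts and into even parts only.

Listing the qualifying partitions of 22:
12,2,2,2,2,2
10,4,2,2,2,2
8,6,2,2,2,2
8,4,4,2,2,2
6,6,4,2,2,2
6,4,4,4,2,2
4,4,4,4,4,2
Counting gives 7.

7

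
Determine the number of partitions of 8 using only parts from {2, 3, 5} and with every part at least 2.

3

Enumerating:
3+5
2+3+3
2+2+2+2
That's 3 in total.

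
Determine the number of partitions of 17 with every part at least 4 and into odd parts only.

2

Enumerating:
17
7,5,5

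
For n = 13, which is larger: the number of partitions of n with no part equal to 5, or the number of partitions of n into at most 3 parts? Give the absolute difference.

Partitions of 13 with no part equal to 5: 79.
Partitions of 13 into at most 3 parts: 21.
|79 − 21| = 58.

58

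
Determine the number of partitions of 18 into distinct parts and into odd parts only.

Enumerating:
17, 1
15, 3
13, 5
11, 7
9, 5, 3, 1

5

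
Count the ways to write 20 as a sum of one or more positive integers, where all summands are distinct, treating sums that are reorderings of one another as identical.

There are too many to list fully; the first 12 (by largest part) are:
20
1+19
2+18
3+17
1+2+17
4+16
1+3+16
5+15
1+4+15
2+3+15
6+14
1+5+14
…and 52 more, for 64 total.

64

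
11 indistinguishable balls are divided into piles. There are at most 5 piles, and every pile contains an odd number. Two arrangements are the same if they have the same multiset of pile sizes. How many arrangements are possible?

8

Enumerating:
11
9, 1, 1
7, 3, 1
7, 1, 1, 1, 1
5, 5, 1
5, 3, 3
5, 3, 1, 1, 1
3, 3, 3, 1, 1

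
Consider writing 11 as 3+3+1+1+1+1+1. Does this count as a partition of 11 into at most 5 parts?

No

The parts sum to 11, and the condition 'there are at most 5 summands' is violated.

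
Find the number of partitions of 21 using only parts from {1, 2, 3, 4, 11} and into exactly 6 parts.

8

Enumerating:
11+4+3+1+1+1
11+4+2+2+1+1
11+3+3+2+1+1
11+3+2+2+2+1
11+2+2+2+2+2
4+4+4+4+4+1
4+4+4+4+3+2
4+4+4+3+3+3
That's 8 in total.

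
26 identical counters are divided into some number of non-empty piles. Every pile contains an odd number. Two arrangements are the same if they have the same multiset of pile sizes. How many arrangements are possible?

165

Direct enumeration gives 165 partitions.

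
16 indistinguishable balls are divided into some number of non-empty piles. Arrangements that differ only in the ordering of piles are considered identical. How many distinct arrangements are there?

231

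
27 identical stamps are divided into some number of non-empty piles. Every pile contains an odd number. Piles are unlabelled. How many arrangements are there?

A full systematic count gives 192.

192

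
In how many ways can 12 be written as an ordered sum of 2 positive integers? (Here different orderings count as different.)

11

Equivalently, choose which 1 of the 11 gaps become plus signs: C(11,1) = 11.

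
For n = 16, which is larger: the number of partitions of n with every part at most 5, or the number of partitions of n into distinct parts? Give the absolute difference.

Partitions of 16 with every part at most 5: 101.
Partitions of 16 into distinct parts: 32.
|101 − 32| = 69.

69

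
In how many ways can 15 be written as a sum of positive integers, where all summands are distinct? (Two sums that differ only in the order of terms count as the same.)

There are too many to list fully; the first 12 (by largest part) are:
15
14 + 1
13 + 2
12 + 3
12 + 2 + 1
11 + 4
11 + 3 + 1
10 + 5
10 + 4 + 1
10 + 3 + 2
9 + 6
9 + 5 + 1
…and 15 more, for 27 total.

27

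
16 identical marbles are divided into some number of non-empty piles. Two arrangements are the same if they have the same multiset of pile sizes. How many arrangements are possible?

231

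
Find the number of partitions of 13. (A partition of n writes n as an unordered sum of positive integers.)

101

Counting exhaustively, 101 partitions satisfy the conditions.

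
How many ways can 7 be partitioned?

15

They are:
7
6,1
5,2
5,1,1
4,3
4,2,1
4,1,1,1
3,3,1
3,2,2
3,2,1,1
3,1,1,1,1
2,2,2,1
2,2,1,1,1
2,1,1,1,1,1
1,1,1,1,1,1,1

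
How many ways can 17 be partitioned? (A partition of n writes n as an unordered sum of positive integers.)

297

Direct enumeration gives 297 partitions.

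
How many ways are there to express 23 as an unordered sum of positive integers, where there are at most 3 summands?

A partial list (first 12 by largest part):
23
1, 22
2, 21
1, 1, 21
3, 20
1, 2, 20
4, 19
1, 3, 19
2, 2, 19
5, 18
1, 4, 18
2, 3, 18
…and 44 more, for 56 total.

56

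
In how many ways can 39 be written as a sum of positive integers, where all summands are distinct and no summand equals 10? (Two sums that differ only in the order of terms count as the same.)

772

There are 772 such partitions.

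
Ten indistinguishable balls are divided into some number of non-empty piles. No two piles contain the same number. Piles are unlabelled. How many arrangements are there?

Listing the qualifying partitions of 10:
10
9,1
8,2
7,3
7,2,1
6,4
6,3,1
5,4,1
5,3,2
4,3,2,1

10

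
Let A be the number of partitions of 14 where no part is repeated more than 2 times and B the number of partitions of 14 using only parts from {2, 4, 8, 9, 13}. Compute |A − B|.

51

Partitions of 14 where no part is repeated more than 2 times: 57.
Partitions of 14 using only parts from {2, 4, 8, 9, 13}: 6.
|57 − 6| = 51.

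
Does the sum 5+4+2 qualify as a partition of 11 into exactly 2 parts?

The parts sum to 11, and the condition 'there are exactly 2 summands' is violated.

No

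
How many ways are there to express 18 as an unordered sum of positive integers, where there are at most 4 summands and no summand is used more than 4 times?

Enumerating by decreasing first part gives 84 partitions in all.

84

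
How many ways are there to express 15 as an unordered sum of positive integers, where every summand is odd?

27

A partial list (first 12 by largest part):
15
13,1,1
11,3,1
11,1,1,1,1
9,5,1
9,3,3
9,3,1,1,1
9,1,1,1,1,1,1
7,7,1
7,5,3
7,5,1,1,1
7,3,3,1,1
…and 15 more, for 27 total.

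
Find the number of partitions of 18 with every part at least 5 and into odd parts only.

3

The partitions of 18 that satisfy the conditions:
13+5
11+7
9+9
That's 3 in total.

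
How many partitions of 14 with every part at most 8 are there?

116

Counting exhaustively, 116 partitions satisfy the conditions.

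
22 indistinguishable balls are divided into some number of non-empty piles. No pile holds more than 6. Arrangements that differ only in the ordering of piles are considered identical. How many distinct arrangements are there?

Counting exhaustively, 391 partitions satisfy the conditions.

391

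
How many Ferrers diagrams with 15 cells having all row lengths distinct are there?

27

A partial list (first 12 by largest part):
15
14 + 1
13 + 2
12 + 3
12 + 2 + 1
11 + 4
11 + 3 + 1
10 + 5
10 + 4 + 1
10 + 3 + 2
9 + 6
9 + 5 + 1
…and 15 more, for 27 total.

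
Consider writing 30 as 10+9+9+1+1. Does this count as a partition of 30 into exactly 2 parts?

No

The parts sum to 30, and the condition 'there are exactly 2 summands' is violated.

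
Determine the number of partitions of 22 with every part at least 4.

There are too many to list fully; the first 12 (by largest part) are:
22
18, 4
17, 5
16, 6
15, 7
14, 8
14, 4, 4
13, 9
13, 5, 4
12, 10
12, 6, 4
12, 5, 5
…and 22 more, for 34 total.

34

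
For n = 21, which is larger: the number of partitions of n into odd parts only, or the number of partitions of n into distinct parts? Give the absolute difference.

0

Partitions of 21 into odd parts only: 76.
Partitions of 21 into distinct parts: 76.
|76 − 76| = 0.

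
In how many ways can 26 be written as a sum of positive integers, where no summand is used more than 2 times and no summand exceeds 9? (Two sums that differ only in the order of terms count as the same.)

235

Direct enumeration gives 235 partitions.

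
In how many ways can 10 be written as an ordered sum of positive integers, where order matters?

512

Each of the 9 gaps between 10 units is either a break or not: 2^9 = 512.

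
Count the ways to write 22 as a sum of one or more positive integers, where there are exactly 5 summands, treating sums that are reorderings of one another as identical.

119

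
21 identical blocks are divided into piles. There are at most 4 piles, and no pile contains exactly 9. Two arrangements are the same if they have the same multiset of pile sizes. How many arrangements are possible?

There are 101 such partitions.

101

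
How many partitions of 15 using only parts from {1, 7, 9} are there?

They are:
1+1+1+1+1+1+9
1+7+7
1+1+1+1+1+1+1+1+7
1+1+1+1+1+1+1+1+1+1+1+1+1+1+1
That's 4 in total.

4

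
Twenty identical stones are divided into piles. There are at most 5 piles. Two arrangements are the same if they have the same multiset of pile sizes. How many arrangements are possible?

192

Systematic enumeration (by largest part, then next-largest, …) yields 192.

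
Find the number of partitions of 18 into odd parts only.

46

A partial list (first 12 by largest part):
1 + 17
3 + 15
1 + 1 + 1 + 15
5 + 13
1 + 1 + 3 + 13
1 + 1 + 1 + 1 + 1 + 13
7 + 11
1 + 1 + 5 + 11
1 + 3 + 3 + 11
1 + 1 + 1 + 1 + 3 + 11
1 + 1 + 1 + 1 + 1 + 1 + 1 + 11
9 + 9
…and 34 more, for 46 total.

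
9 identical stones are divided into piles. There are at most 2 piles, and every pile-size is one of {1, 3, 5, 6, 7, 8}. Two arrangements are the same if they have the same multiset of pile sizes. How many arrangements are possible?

2

Listing the qualifying partitions of 9:
8, 1
6, 3
That's 2 in total.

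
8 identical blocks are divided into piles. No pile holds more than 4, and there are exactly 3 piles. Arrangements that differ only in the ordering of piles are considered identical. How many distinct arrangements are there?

3

The partitions of 8 that satisfy the conditions:
4,3,1
4,2,2
3,3,2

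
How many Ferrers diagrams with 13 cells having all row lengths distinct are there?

18

They are:
13
12, 1
11, 2
10, 3
10, 2, 1
9, 4
9, 3, 1
8, 5
8, 4, 1
8, 3, 2
7, 6
7, 5, 1
7, 4, 2
7, 3, 2, 1
6, 5, 2
6, 4, 3
6, 4, 2, 1
5, 4, 3, 1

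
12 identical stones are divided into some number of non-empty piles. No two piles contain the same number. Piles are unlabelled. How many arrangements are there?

The partitions of 12 that satisfy the conditions:
12
11+1
10+2
9+3
9+2+1
8+4
8+3+1
7+5
7+4+1
7+3+2
6+5+1
6+4+2
6+3+2+1
5+4+3
5+4+2+1

15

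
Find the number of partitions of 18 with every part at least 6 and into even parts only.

Enumerating:
18
12, 6
10, 8
6, 6, 6

4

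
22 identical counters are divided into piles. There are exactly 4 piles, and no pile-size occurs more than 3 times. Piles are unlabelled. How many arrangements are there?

84

Counting exhaustively, 84 partitions satisfy the conditions.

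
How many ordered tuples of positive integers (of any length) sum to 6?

32

There are 5 gaps and each independently is a cut or not, giving 2^5 = 32.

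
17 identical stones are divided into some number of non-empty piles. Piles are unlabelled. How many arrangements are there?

297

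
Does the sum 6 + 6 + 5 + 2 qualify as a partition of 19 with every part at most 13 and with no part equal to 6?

The parts sum to 19, and the condition 'no summand equals 6' is violated.

No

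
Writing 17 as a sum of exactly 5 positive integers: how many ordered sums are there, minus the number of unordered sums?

1773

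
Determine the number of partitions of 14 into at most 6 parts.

90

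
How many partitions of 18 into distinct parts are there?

There are too many to list fully; the first 12 (by largest part) are:
18
17+1
16+2
15+3
15+2+1
14+4
14+3+1
13+5
13+4+1
13+3+2
12+6
12+5+1
…and 34 more, for 46 total.

46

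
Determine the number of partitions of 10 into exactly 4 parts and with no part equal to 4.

Enumerating:
1+1+1+7
1+1+2+6
1+1+3+5
1+2+2+5
1+3+3+3
2+2+3+3

6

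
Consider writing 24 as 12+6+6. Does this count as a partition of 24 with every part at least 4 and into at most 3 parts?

The parts sum to 24, and the condition 'every summand is at least 4' holds; the condition 'there are at most 3 summands' holds.

Yes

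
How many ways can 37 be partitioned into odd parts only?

760

Direct enumeration gives 760 partitions.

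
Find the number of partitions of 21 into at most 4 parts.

Enumerating by decreasing first part gives 120 partitions in all.

120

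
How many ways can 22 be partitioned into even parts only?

56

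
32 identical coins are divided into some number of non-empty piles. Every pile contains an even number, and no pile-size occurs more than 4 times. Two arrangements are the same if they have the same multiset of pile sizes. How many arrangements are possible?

There are 164 such partitions.

164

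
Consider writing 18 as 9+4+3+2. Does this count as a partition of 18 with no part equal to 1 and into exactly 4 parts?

Yes

The parts sum to 18, and the condition 'no summand equals 1' holds; the condition 'there are exactly 4 summands' holds.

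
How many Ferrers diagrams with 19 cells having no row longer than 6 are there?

Systematic enumeration (by largest part, then next-largest, …) yields 235.

235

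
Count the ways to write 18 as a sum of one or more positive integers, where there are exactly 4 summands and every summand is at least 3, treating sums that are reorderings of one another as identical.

9

Listing the qualifying partitions of 18:
9 + 3 + 3 + 3
8 + 4 + 3 + 3
7 + 5 + 3 + 3
7 + 4 + 4 + 3
6 + 6 + 3 + 3
6 + 5 + 4 + 3
6 + 4 + 4 + 4
5 + 5 + 5 + 3
5 + 5 + 4 + 4
That's 9 in total.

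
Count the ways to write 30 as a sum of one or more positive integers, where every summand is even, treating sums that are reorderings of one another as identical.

176

A full systematic count gives 176.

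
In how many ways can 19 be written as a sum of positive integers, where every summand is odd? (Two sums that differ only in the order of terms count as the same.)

54

A partial list (first 12 by largest part):
19
17 + 1 + 1
15 + 3 + 1
15 + 1 + 1 + 1 + 1
13 + 5 + 1
13 + 3 + 3
13 + 3 + 1 + 1 + 1
13 + 1 + 1 + 1 + 1 + 1 + 1
11 + 7 + 1
11 + 5 + 3
11 + 5 + 1 + 1 + 1
11 + 3 + 3 + 1 + 1
…and 42 more, for 54 total.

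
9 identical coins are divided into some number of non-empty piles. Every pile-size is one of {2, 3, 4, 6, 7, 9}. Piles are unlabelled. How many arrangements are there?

Listing the qualifying partitions of 9:
9
2 + 7
3 + 6
2 + 3 + 4
3 + 3 + 3
2 + 2 + 2 + 3
That's 6 in total.

6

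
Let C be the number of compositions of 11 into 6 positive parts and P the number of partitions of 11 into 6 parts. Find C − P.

245

Ordered (compositions into 6 parts): C(10,5) = 252.
Unordered (partitions into 6 parts): 7.
Difference: 252 − 7 = 245.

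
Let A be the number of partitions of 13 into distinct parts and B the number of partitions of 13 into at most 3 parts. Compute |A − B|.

Partitions of 13 into distinct parts: 18.
Partitions of 13 into at most 3 parts: 21.
|18 − 21| = 3.

3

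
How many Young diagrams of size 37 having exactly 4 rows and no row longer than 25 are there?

337

Direct enumeration gives 337 partitions.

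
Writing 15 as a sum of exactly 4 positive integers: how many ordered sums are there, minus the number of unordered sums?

337

Compositions: C(14,3) = 364.
Unordered (partitions into 4 parts): 27.
Difference: 364 − 27 = 337.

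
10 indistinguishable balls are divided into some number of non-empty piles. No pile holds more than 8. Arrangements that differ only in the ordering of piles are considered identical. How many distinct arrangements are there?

40

A partial list (first 12 by largest part):
8+2
8+1+1
7+3
7+2+1
7+1+1+1
6+4
6+3+1
6+2+2
6+2+1+1
6+1+1+1+1
5+5
5+4+1
…and 28 more, for 40 total.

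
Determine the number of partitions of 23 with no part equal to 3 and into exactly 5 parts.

77

There are 77 such partitions.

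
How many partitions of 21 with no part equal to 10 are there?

736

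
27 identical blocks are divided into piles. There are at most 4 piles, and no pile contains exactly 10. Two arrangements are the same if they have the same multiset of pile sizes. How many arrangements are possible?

192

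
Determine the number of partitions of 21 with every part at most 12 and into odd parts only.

A partial list (first 12 by largest part):
11, 9, 1
11, 7, 3
11, 7, 1, 1, 1
11, 5, 5
11, 5, 3, 1, 1
11, 5, 1, 1, 1, 1, 1
11, 3, 3, 3, 1
11, 3, 3, 1, 1, 1, 1
11, 3, 1, 1, 1, 1, 1, 1, 1
11, 1, 1, 1, 1, 1, 1, 1, 1, 1, 1
9, 9, 3
9, 9, 1, 1, 1
…and 50 more, for 62 total.

62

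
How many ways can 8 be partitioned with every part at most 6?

They are:
6,2
6,1,1
5,3
5,2,1
5,1,1,1
4,4
4,3,1
4,2,2
4,2,1,1
4,1,1,1,1
3,3,2
3,3,1,1
3,2,2,1
3,2,1,1,1
3,1,1,1,1,1
2,2,2,2
2,2,2,1,1
2,2,1,1,1,1
2,1,1,1,1,1,1
1,1,1,1,1,1,1,1

20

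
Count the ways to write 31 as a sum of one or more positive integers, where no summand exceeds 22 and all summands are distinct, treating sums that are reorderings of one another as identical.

315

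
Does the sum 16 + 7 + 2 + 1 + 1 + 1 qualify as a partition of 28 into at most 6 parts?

Yes

The parts sum to 28, and the condition 'there are at most 6 summands' holds.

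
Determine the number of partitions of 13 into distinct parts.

18

They are:
13
12+1
11+2
10+3
10+2+1
9+4
9+3+1
8+5
8+4+1
8+3+2
7+6
7+5+1
7+4+2
7+3+2+1
6+5+2
6+4+3
6+4+2+1
5+4+3+1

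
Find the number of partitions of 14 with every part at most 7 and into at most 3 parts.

8

Listing the qualifying partitions of 14:
7 + 7
7 + 6 + 1
7 + 5 + 2
7 + 4 + 3
6 + 6 + 2
6 + 5 + 3
6 + 4 + 4
5 + 5 + 4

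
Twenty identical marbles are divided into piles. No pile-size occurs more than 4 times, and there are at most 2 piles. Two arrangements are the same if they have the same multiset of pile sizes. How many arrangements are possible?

Listing the qualifying partitions of 20:
20
19,1
18,2
17,3
16,4
15,5
14,6
13,7
12,8
11,9
10,10
Counting gives 11.

11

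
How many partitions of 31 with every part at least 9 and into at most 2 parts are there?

They are:
31
22 + 9
21 + 10
20 + 11
19 + 12
18 + 13
17 + 14
16 + 15
Counting gives 8.

8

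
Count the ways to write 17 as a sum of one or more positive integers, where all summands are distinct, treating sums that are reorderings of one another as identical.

A partial list (first 12 by largest part):
17
16, 1
15, 2
14, 3
14, 2, 1
13, 4
13, 3, 1
12, 5
12, 4, 1
12, 3, 2
11, 6
11, 5, 1
…and 26 more, for 38 total.

38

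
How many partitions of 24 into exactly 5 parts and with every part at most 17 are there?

A full systematic count gives 160.

160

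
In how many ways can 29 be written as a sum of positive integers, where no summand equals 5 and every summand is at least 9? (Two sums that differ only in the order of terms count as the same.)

9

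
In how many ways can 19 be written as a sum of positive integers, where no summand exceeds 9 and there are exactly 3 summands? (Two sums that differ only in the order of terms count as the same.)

10

Listing the qualifying partitions of 19:
9 + 9 + 1
9 + 8 + 2
9 + 7 + 3
9 + 6 + 4
9 + 5 + 5
8 + 8 + 3
8 + 7 + 4
8 + 6 + 5
7 + 7 + 5
7 + 6 + 6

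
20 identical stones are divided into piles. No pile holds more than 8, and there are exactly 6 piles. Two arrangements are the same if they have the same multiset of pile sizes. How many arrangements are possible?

61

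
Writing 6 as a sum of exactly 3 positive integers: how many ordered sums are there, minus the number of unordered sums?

Ordered (compositions into 3 parts): C(5,2) = 10.
Unordered (partitions into 3 parts): 3.
Difference: 10 − 3 = 7.

7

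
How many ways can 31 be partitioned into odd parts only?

340

A full systematic count gives 340.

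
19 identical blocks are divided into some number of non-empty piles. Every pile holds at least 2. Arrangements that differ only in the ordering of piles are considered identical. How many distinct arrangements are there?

Direct enumeration gives 105 partitions.

105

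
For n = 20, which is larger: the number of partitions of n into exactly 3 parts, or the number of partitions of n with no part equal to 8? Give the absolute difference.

517

Partitions of 20 into exactly 3 parts: 33.
Partitions of 20 with no part equal to 8: 550.
|33 − 550| = 517.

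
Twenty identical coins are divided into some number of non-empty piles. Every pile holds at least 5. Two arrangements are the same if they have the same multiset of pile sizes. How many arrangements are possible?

13

Listing the qualifying partitions of 20:
20
15 + 5
14 + 6
13 + 7
12 + 8
11 + 9
10 + 10
10 + 5 + 5
9 + 6 + 5
8 + 7 + 5
8 + 6 + 6
7 + 7 + 6
5 + 5 + 5 + 5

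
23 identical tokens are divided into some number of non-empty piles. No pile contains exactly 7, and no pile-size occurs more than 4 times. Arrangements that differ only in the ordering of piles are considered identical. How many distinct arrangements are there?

Direct enumeration gives 605 partitions.

605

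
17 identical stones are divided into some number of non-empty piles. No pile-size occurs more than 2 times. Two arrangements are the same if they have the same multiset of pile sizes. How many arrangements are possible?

108

Enumerating by decreasing first part gives 108 partitions in all.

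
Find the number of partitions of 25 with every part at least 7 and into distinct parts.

Enumerating:
25
18 + 7
17 + 8
16 + 9
15 + 10
14 + 11
13 + 12
10 + 8 + 7

8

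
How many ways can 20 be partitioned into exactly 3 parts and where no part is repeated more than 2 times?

There are too many to list fully; the first 12 (by largest part) are:
18, 1, 1
17, 2, 1
16, 3, 1
16, 2, 2
15, 4, 1
15, 3, 2
14, 5, 1
14, 4, 2
14, 3, 3
13, 6, 1
13, 5, 2
13, 4, 3
…and 21 more, for 33 total.

33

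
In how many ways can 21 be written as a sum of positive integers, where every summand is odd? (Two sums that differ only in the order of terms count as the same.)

76

Systematic enumeration (by largest part, then next-largest, …) yields 76.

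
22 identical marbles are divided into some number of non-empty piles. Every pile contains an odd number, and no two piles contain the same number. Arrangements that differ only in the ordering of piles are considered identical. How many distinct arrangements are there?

8

They are:
1,21
3,19
5,17
7,15
9,13
1,3,5,13
1,3,7,11
1,5,7,9
Counting gives 8.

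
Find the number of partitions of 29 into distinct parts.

256

There are 256 such partitions.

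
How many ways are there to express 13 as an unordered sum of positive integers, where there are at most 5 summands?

57

A partial list (first 12 by largest part):
13
1,12
2,11
1,1,11
3,10
1,2,10
1,1,1,10
4,9
1,3,9
2,2,9
1,1,2,9
1,1,1,1,9
…and 45 more, for 57 total.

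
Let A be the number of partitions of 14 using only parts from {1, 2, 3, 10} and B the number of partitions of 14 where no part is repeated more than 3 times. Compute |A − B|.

54

Partitions of 14 using only parts from {1, 2, 3, 10}: 28.
Partitions of 14 where no part is repeated more than 3 times: 82.
|28 − 82| = 54.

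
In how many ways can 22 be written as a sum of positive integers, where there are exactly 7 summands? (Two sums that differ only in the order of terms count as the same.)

Systematic enumeration (by largest part, then next-largest, …) yields 131.

131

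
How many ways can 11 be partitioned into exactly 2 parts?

5

They are:
10, 1
9, 2
8, 3
7, 4
6, 5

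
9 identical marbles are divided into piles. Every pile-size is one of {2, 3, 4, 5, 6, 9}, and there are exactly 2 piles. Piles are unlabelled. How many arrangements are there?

They are:
6,3
5,4

2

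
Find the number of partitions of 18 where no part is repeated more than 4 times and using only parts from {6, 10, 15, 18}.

2

The partitions of 18 that satisfy the conditions:
18
6+6+6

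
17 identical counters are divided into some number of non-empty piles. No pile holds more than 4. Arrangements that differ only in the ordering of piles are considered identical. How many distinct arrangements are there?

72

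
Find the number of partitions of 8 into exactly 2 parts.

4

Enumerating:
7, 1
6, 2
5, 3
4, 4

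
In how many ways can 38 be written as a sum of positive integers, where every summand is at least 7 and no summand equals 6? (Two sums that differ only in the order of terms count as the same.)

73

Systematic enumeration (by largest part, then next-largest, …) yields 73.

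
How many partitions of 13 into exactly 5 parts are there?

Listing the qualifying partitions of 13:
1+1+1+1+9
1+1+1+2+8
1+1+1+3+7
1+1+2+2+7
1+1+1+4+6
1+1+2+3+6
1+2+2+2+6
1+1+1+5+5
1+1+2+4+5
1+1+3+3+5
1+2+2+3+5
2+2+2+2+5
1+1+3+4+4
1+2+2+4+4
1+2+3+3+4
2+2+2+3+4
1+3+3+3+3
2+2+3+3+3

18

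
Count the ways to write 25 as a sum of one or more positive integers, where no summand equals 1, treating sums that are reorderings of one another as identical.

383

There are 383 such partitions.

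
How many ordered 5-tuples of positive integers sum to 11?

210

Equivalently, choose which 4 of the 10 gaps become plus signs: C(10,4) = 210.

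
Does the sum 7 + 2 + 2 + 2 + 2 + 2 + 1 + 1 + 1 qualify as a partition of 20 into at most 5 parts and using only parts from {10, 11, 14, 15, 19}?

No

The parts sum to 20, and the condition 'there are at most 5 summands' is violated.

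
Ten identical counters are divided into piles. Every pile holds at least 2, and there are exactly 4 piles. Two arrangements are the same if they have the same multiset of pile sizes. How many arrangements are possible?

2

Listing the qualifying partitions of 10:
4 + 2 + 2 + 2
3 + 3 + 2 + 2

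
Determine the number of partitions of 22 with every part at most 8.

638

A full systematic count gives 638.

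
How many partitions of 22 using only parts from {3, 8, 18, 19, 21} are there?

Listing the qualifying partitions of 22:
3+19
3+3+8+8

2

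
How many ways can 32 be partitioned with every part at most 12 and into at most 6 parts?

634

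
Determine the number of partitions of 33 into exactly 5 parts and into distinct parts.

141

Direct enumeration gives 141 partitions.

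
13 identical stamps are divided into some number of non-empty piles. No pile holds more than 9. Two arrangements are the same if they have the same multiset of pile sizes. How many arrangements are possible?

94

Enumerating by decreasing first part gives 94 partitions in all.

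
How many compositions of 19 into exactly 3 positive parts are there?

153

A composition of 19 into 3 positive parts is chosen by placing 2 dividers among the 18 gaps between 19 units: C(18,2) = 153.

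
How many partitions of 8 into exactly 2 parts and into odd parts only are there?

2

Enumerating:
7 + 1
5 + 3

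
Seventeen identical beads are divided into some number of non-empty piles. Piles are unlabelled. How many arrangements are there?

A full systematic count gives 297.

297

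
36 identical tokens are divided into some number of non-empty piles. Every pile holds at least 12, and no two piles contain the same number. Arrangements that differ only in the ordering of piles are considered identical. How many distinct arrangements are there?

They are:
36
24,12
23,13
22,14
21,15
20,16
19,17
That's 7 in total.

7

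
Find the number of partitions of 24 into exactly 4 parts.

108

Enumerating by decreasing first part gives 108 partitions in all.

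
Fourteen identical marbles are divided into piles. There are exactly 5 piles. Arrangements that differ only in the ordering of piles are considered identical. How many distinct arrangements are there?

23

The partitions of 14 that satisfy the conditions:
1+1+1+1+10
1+1+1+2+9
1+1+1+3+8
1+1+2+2+8
1+1+1+4+7
1+1+2+3+7
1+2+2+2+7
1+1+1+5+6
1+1+2+4+6
1+1+3+3+6
1+2+2+3+6
2+2+2+2+6
1+1+2+5+5
1+1+3+4+5
1+2+2+4+5
1+2+3+3+5
2+2+2+3+5
1+1+4+4+4
1+2+3+4+4
2+2+2+4+4
1+3+3+3+4
2+2+3+3+4
2+3+3+3+3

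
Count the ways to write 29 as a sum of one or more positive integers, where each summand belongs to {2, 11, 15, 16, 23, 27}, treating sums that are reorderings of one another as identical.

5

Enumerating:
2,27
2,2,2,23
2,11,16
2,2,2,2,2,2,2,15
2,2,2,2,2,2,2,2,2,11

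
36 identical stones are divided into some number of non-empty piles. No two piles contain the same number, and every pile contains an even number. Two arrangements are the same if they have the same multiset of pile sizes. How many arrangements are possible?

46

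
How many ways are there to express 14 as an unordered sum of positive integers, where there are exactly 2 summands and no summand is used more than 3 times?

7

They are:
13 + 1
12 + 2
11 + 3
10 + 4
9 + 5
8 + 6
7 + 7
Counting gives 7.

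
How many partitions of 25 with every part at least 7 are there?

Listing the qualifying partitions of 25:
25
18+7
17+8
16+9
15+10
14+11
13+12
11+7+7
10+8+7
9+9+7
9+8+8
Counting gives 11.

11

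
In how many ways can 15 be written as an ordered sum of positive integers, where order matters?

16384

The number of compositions of n is 2^(n−1); here 2^14 = 16384.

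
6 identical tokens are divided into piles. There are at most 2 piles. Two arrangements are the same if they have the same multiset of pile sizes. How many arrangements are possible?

4

Enumerating:
6
5, 1
4, 2
3, 3
That's 4 in total.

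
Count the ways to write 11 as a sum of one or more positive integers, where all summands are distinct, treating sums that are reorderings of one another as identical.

12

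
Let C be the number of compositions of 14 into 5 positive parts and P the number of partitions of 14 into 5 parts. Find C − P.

692

Ordered (compositions into 5 parts): C(13,4) = 715.
Partitions of 14 into exactly 5 parts: 23.
Difference: 715 − 23 = 692.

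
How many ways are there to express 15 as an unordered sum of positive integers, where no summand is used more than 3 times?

Direct enumeration gives 105 partitions.

105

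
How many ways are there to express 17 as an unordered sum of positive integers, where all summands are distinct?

38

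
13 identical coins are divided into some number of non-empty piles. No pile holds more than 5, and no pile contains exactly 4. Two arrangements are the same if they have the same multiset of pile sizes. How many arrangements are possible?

34

A partial list (first 12 by largest part):
5+5+3
5+5+2+1
5+5+1+1+1
5+3+3+2
5+3+3+1+1
5+3+2+2+1
5+3+2+1+1+1
5+3+1+1+1+1+1
5+2+2+2+2
5+2+2+2+1+1
5+2+2+1+1+1+1
5+2+1+1+1+1+1+1
…and 22 more, for 34 total.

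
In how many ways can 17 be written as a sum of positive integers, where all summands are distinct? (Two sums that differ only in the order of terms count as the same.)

There are too many to list fully; the first 12 (by largest part) are:
17
16,1
15,2
14,3
14,2,1
13,4
13,3,1
12,5
12,4,1
12,3,2
11,6
11,5,1
…and 26 more, for 38 total.

38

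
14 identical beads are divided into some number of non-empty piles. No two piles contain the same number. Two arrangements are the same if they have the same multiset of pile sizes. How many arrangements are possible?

22

The partitions of 14 that satisfy the conditions:
14
13,1
12,2
11,3
11,2,1
10,4
10,3,1
9,5
9,4,1
9,3,2
8,6
8,5,1
8,4,2
8,3,2,1
7,6,1
7,5,2
7,4,3
7,4,2,1
6,5,3
6,5,2,1
6,4,3,1
5,4,3,2
That's 22 in total.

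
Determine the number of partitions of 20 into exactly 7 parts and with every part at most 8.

63

There are too many to list fully; the first 12 (by largest part) are:
8 + 7 + 1 + 1 + 1 + 1 + 1
8 + 6 + 2 + 1 + 1 + 1 + 1
8 + 5 + 3 + 1 + 1 + 1 + 1
8 + 5 + 2 + 2 + 1 + 1 + 1
8 + 4 + 4 + 1 + 1 + 1 + 1
8 + 4 + 3 + 2 + 1 + 1 + 1
8 + 4 + 2 + 2 + 2 + 1 + 1
8 + 3 + 3 + 3 + 1 + 1 + 1
8 + 3 + 3 + 2 + 2 + 1 + 1
8 + 3 + 2 + 2 + 2 + 2 + 1
8 + 2 + 2 + 2 + 2 + 2 + 2
7 + 7 + 2 + 1 + 1 + 1 + 1
…and 51 more, for 63 total.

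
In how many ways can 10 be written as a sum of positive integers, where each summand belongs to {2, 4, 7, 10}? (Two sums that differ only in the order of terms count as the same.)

They are:
10
2+4+4
2+2+2+4
2+2+2+2+2

4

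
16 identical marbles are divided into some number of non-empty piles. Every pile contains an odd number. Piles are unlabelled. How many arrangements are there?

A partial list (first 12 by largest part):
15 + 1
13 + 3
13 + 1 + 1 + 1
11 + 5
11 + 3 + 1 + 1
11 + 1 + 1 + 1 + 1 + 1
9 + 7
9 + 5 + 1 + 1
9 + 3 + 3 + 1
9 + 3 + 1 + 1 + 1 + 1
9 + 1 + 1 + 1 + 1 + 1 + 1 + 1
7 + 7 + 1 + 1
…and 20 more, for 32 total.

32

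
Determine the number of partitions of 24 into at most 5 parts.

There are 333 such partitions.

333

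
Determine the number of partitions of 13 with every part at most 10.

97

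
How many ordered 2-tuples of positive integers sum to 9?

8

By stars and bars with positive parts, the count is C(8,1) = 8.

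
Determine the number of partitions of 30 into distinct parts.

A full systematic count gives 296.

296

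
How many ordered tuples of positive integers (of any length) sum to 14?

8192

The number of compositions of n is 2^(n−1); here 2^13 = 8192.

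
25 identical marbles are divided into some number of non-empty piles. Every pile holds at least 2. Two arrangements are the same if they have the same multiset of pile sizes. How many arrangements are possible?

383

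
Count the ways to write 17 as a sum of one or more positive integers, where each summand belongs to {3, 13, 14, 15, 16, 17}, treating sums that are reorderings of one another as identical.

The partitions of 17 that satisfy the conditions:
17
14+3
That's 2 in total.

2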